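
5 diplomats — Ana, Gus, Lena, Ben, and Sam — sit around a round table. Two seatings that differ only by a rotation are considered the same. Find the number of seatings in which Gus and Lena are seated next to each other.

12

Glue Gus and Lena into a block (2 internal orders). Seating 4 units around a circle gives (3)! arrangements.
So 2 × (3)! = 2 × 6 = 12.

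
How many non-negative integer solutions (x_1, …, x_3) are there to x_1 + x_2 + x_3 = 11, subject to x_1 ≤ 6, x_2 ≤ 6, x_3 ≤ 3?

14

Without the upper bounds there are C(13,2) = 78 ways to split 11 among 3 variables.
Subtract solutions that violate a single cap (substitute x_i' = x_i − (cap_i+1)): x_1 ≥ 7 gives C(6,2) = 15; x_2 ≥ 7 gives C(6,2) = 15; x_3 ≥ 4 gives C(9,2) = 36. Together 66.
Add back pairs where two caps are both exceeded: 0 + 1 + 1 = 2.
By inclusion–exclusion the count is 78 − 66 + 2 = 14.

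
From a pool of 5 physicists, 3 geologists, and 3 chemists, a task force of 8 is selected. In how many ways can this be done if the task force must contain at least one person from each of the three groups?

Total 8-person selections from all 11: C(11,8) = 165.
Selections missing a whole group: no physicists → C(6,8) = 0; no geologists → C(8,8) = 1; no chemists → C(8,8) = 1.
Add back selections omitting two groups (i.e. drawn from a single group): C(5,8) + C(3,8) + C(3,8) = 0.
By inclusion–exclusion: 165 − 2 + 0 = 163.

163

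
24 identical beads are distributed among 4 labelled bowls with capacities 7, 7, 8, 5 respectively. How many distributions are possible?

20

Without the upper bounds there are C(27,3) = 2925 ways to split 24 among 4 bowls.
Subtract solutions that violate a single cap (substitute x_i' = x_i − (cap_i+1)): x_1 ≥ 8 gives C(19,3) = 969; x_2 ≥ 8 gives C(19,3) = 969; x_3 ≥ 9 gives C(18,3) = 816; x_4 ≥ 6 gives C(21,3) = 1330. Together 4084.
Add back pairs where two caps are both exceeded: 165 + 120 + 286 + 120 + 286 + 220 = 1197.
Subtract triples: 0 + 10 + 4 + 4 = 18.
By inclusion–exclusion the count is 2925 − 4084 + 1197 − 18 = 20.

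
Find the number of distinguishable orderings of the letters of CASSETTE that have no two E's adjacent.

Total arrangements of CASSETTE: 8!/(2!·2!·2!) = 5040.
Arrangements with the E's together: treat EE as one letter, giving (7)!/(2!·2!) = 1260.
Subtracting, 5040 − 1260 = 3780 arrangements keep the E's apart.

3780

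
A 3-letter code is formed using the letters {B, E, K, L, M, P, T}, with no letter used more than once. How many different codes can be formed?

210

Choose and order 3 of the 7 symbols: the first letter has 7 options, the next 6, then 5.
7 × 6 × 5 = 210.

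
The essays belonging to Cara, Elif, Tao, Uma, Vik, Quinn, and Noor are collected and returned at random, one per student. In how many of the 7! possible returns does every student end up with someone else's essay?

1854

This is the derangement count D_7: permutations of 7 items with no fixed point.
By inclusion–exclusion this is Σ_{j=0}^{7} (−1)^j C(7,j)·(7−j)!.
Computing: 5040 − 5040 + 2520 − 840 + 210 − 42 + 7 − 1 = 1854.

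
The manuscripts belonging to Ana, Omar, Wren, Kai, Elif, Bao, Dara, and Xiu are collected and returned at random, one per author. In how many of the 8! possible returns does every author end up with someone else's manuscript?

14833

Count assignments avoiding every fixed point. For any j of the 8 authors fixed to their own manuscript, the other 8−j can be arranged in (8−j)! ways.
By inclusion–exclusion this is Σ_{j=0}^{8} (−1)^j C(8,j)·(8−j)!.
Computing: 40320 − 40320 + 20160 − 6720 + 1680 − 336 + 56 − 8 + 1 = 14833.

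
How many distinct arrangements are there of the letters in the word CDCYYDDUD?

CDCYYDDUD has 9 letters with C appearing twice, D appearing 4 times, and Y appearing twice.
The number of distinct arrangements is 9!/(4!·2!·2!) = 362880/96 = 3780.

3780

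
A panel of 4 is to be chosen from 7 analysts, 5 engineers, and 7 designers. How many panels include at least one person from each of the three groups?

With no constraint there are C(19,4) = 3876 possible selections.
Selections missing a whole group: no analysts → C(12,4) = 495; no engineers → C(14,4) = 1001; no designers → C(12,4) = 495.
Add back selections omitting two groups (i.e. drawn from a single group): C(7,4) + C(5,4) + C(7,4) = 75.
By inclusion–exclusion: 3876 − 1991 + 75 = 1960.

1960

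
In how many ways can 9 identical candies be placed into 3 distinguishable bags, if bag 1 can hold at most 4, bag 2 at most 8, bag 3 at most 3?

Without the upper bounds there are C(11,2) = 55 ways to split 9 among 3 bags.
Subtract solutions that violate a single cap (substitute x_i' = x_i − (cap_i+1)): x_1 ≥ 5 gives C(6,2) = 15; x_2 ≥ 9 gives C(2,2) = 1; x_3 ≥ 4 gives C(7,2) = 21. Together 37.
Add back pairs where two caps are both exceeded: 0 + 1 + 0 = 1.
By inclusion–exclusion the count is 55 − 37 + 1 = 19.

19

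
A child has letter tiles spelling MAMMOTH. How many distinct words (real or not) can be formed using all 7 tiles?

Letter multiplicities in MAMMOTH: A×1, H×1, M×3, O×1, T×1.
The number of distinct arrangements is 7!/(3!) = 5040/6 = 840.

840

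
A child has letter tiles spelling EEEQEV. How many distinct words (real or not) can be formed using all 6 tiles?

30

EEEQEV has 6 letters with E appearing 4 times.
Dividing 6! = 720 by 4! = 24 for the repeated letters gives 30.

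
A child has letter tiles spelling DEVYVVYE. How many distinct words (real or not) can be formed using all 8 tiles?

1680

DEVYVVYE has 8 letters with E appearing twice, V appearing 3 times, and Y appearing twice.
So there are 8! / (3!·2!·2!) = 1680 distinguishable arrangements.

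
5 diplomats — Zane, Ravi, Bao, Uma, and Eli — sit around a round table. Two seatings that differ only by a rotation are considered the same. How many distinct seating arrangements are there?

24

Fix one person's seat to break rotational symmetry; the remaining 4 people can be arranged in (4)! = 24 ways.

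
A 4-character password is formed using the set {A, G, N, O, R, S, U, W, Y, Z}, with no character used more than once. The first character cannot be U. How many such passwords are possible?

4536

The first character has 10−1 = 9 choices (anything except U).
The remaining 3 characters are filled from the other 9 symbols without repetition: 9 × 8 × 7 = 504.
Total: 9 × 504 = 4536.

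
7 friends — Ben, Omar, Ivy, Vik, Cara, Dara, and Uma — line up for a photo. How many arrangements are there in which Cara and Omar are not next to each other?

There are 7! = 5040 arrangements in all. If Cara and Omar are adjacent, merging them into one block gives 2·(6)! = 1440 arrangements.
So 5040 − 1440 = 3600 arrangements keep them apart.

3600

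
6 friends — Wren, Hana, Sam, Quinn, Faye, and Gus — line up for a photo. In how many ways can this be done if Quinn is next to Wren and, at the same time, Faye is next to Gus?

96

Treat {Quinn,Wren} as one block (2 orders) and {Faye,Gus} as another (2 orders).
That leaves 4 units to arrange: 2 × 2 × 4! = 4 × 24 = 96.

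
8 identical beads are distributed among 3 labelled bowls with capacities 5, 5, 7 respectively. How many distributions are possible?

32

By stars and bars, unrestricted non-negative solutions to x_1+…+x_3 = 8 number C(8+2,2) = 45.
Subtract solutions that violate a single cap (substitute x_i' = x_i − (cap_i+1)): x_1 ≥ 6 gives C(4,2) = 6; x_2 ≥ 6 gives C(4,2) = 6; x_3 ≥ 8 gives C(2,2) = 1. Together 13.
No two caps can be exceeded simultaneously, so the pair terms are all 0.
By inclusion–exclusion the count is 45 − 13 + 0 = 32.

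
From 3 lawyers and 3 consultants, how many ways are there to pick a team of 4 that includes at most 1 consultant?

Split by how many consultants are chosen (0 through 1).
Sum: C(3,0)·C(3,4) + C(3,1)·C(3,3) = 0 + 3 = 3.

3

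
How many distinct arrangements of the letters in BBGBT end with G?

Fix G in the last position and arrange the remaining 4 letters.
Those 4 letters have B appearing 3 times, giving (4)!/(3!) = 4.

4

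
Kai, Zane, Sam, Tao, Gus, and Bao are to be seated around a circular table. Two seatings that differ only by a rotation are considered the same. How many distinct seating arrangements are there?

Fix one person's seat to break rotational symmetry; the remaining 5 people can be arranged in (5)! = 120 ways.

120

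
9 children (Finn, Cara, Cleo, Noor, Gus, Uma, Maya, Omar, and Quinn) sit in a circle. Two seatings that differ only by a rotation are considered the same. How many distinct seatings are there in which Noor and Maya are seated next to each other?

10080

Treat {Noor, Maya} as one unit (2 internal orders) and seat the resulting 8 units around the table: (7)! circular arrangements.
So 2 × (7)! = 2 × 5040 = 10080.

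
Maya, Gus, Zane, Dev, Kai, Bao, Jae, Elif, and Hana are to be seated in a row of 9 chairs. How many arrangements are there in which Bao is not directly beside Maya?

There are 9! = 362880 arrangements in all. If Bao and Maya are adjacent, merging them into one block gives 2·(8)! = 80640 arrangements.
So 362880 − 80640 = 282240 arrangements keep them apart.

282240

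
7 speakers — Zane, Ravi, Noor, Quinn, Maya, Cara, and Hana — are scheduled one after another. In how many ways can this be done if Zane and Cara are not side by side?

3600

Of the 7! = 5040 arrangements, those with Zane and Cara adjacent number 2 × 6! = 1440 (treat the pair as a block with 2 internal orders).
Complementary counting: 5040 − 1440 = 3600.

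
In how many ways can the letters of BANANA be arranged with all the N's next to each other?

20

Treat the 2 copies of N as a single block. The multiset to arrange is then {NN, A, A, A, B}, 5 items in all.
That gives (5)!/(3!) = 20 arrangements.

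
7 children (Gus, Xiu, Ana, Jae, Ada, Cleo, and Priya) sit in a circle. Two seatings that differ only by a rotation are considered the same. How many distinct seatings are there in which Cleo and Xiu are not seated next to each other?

All circular seatings of 7 people number (6)! = 720.
Seatings with Cleo beside Xiu: treat them as a block with 2 internal orders, giving 2 × (5)! = 240.
Subtracting, 720 − 240 = 480.

480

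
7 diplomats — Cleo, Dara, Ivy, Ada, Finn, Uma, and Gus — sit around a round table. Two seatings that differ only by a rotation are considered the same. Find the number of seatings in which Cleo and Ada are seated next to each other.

Treat {Cleo, Ada} as one unit (2 internal orders) and seat the resulting 6 units around the table: (5)! circular arrangements.
So 2 × (5)! = 2 × 120 = 240.

240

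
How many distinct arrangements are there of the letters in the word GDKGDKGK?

Letter multiplicities in GDKGDKGK: D×2, G×3, K×3.
So there are 8! / (3!·3!·2!) = 560 distinguishable arrangements.

560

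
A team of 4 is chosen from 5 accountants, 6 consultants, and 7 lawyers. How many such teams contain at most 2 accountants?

Split by how many accountants are chosen (0 through 2).
Sum: C(5,0)·C(13,4) + C(5,1)·C(13,3) + C(5,2)·C(13,2) = 715 + 1430 + 780 = 2925.

2925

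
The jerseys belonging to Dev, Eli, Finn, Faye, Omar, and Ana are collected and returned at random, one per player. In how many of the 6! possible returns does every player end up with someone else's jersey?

Count assignments avoiding every fixed point. For any j of the 6 players fixed to their old jersey, the other 6−j can be arranged in (6−j)! ways.
By inclusion–exclusion this is Σ_{j=0}^{6} (−1)^j C(6,j)·(6−j)!.
Computing: 720 − 720 + 360 − 120 + 30 − 6 + 1 = 265.

265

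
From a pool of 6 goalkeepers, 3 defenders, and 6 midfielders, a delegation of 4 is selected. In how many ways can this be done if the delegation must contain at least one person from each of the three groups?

648

Total 4-person selections from all 15: C(15,4) = 1365.
Subtract selections that omit an entire group: no goalkeepers → C(9,4) = 126; no defenders → C(12,4) = 495; no midfielders → C(9,4) = 126.
Add back selections omitting two groups (i.e. drawn from a single group): C(6,4) + C(3,4) + C(6,4) = 30.
By inclusion–exclusion: 1365 − 747 + 30 = 648.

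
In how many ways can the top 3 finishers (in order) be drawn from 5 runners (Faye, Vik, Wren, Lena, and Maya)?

60

There are 5 choices for 1st place, 4 for 2nd, and 3 for 3rd.
That gives 5 × 4 × 3 = 60.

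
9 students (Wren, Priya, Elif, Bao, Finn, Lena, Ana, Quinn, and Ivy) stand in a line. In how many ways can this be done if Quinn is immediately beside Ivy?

80640

Glue Quinn and Ivy into one block (2 internal orders), leaving 8 units to arrange in a row.
So the count is 2·(8)! = 80640.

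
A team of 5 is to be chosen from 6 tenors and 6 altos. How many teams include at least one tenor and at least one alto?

780

Unrestricted: C(12,5) = 792 ways to pick any 5 of the 12.
Selections missing a whole group: no tenors → C(6,5) = 6; no altos → C(6,5) = 6.
Both groups omitted at once is impossible, so 792 − 12 = 780.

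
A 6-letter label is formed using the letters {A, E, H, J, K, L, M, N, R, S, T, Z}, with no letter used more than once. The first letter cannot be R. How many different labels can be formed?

The first letter has 12−1 = 11 choices (anything except R).
The remaining 5 letters are filled from the other 11 symbols without repetition: 11 × 10 × 9 × 8 × 7 = 55440.
Total: 11 × 55440 = 609840.

609840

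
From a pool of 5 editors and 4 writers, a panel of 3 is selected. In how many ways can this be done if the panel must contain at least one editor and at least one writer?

Unrestricted: C(9,3) = 84 ways to pick any 3 of the 9.
Selections missing a whole group: no editors → C(4,3) = 4; no writers → C(5,3) = 10.
Both groups omitted at once is impossible, so 84 − 14 = 70.

70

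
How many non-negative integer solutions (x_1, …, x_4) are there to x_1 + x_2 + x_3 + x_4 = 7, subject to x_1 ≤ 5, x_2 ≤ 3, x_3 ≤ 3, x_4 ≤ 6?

75

Without the upper bounds there are C(10,3) = 120 ways to split 7 among 4 variables.
Subtract solutions that violate a single cap (substitute x_i' = x_i − (cap_i+1)): x_1 ≥ 6 gives C(4,3) = 4; x_2 ≥ 4 gives C(6,3) = 20; x_3 ≥ 4 gives C(6,3) = 20; x_4 ≥ 7 gives C(3,3) = 1. Together 45.
No two caps can be exceeded simultaneously, so the pair terms are all 0.
By inclusion–exclusion the count is 120 − 45 + 0 = 75.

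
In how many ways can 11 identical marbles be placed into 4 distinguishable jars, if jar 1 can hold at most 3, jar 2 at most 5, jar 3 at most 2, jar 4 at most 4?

Without the upper bounds there are C(14,3) = 364 ways to split 11 among 4 jars.
Subtract solutions that violate a single cap (substitute x_i' = x_i − (cap_i+1)): x_1 ≥ 4 gives C(10,3) = 120; x_2 ≥ 6 gives C(8,3) = 56; x_3 ≥ 3 gives C(11,3) = 165; x_4 ≥ 5 gives C(9,3) = 84. Together 425.
Add back pairs where two caps are both exceeded: 4 + 35 + 10 + 10 + 1 + 20 = 80.
By inclusion–exclusion the count is 364 − 425 + 80 = 19.

19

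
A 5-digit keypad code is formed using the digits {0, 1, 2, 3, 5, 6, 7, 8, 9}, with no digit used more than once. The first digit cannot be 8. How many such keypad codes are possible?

13440

The first digit has 9−1 = 8 choices (anything except 8).
The remaining 4 digits are filled from the other 8 symbols without repetition: 8 × 7 × 6 × 5 = 1680.
Total: 8 × 1680 = 13440.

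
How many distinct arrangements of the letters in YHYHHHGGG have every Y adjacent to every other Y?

Treat the 2 copies of Y as a single block. The multiset to arrange is then {YY, G, G, G, H, H, H, H}, 8 items in all.
That gives (8)!/(4!·3!) = 280 arrangements.

280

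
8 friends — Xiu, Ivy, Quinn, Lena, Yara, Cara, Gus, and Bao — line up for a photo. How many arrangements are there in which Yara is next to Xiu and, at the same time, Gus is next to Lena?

2880

Treat {Yara,Xiu} as one block (2 orders) and {Gus,Lena} as another (2 orders).
That leaves 6 units to arrange: 2 × 2 × 6! = 4 × 720 = 2880.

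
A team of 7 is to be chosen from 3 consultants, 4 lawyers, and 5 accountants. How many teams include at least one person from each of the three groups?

With no constraint there are C(12,7) = 792 possible selections.
Selections missing a whole group: no consultants → C(9,7) = 36; no lawyers → C(8,7) = 8; no accountants → C(7,7) = 1.
Add back selections omitting two groups (i.e. drawn from a single group): C(3,7) + C(4,7) + C(5,7) = 0.
By inclusion–exclusion: 792 − 45 + 0 = 747.

747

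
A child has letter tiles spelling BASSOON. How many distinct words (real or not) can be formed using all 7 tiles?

BASSOON has 7 letters with O appearing twice and S appearing twice.
So there are 7! / (2!·2!) = 1260 distinguishable arrangements.

1260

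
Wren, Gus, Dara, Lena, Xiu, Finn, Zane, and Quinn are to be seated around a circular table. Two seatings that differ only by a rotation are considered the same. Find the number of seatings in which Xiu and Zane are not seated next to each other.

3600

Without the restriction there are (7)! = 5040 seatings.
Seatings with Xiu beside Zane: treat them as a block with 2 internal orders, giving 2 × (6)! = 1440.
Subtracting, 5040 − 1440 = 3600.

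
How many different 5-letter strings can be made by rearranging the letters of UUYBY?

30

Letter multiplicities in UUYBY: B×1, U×2, Y×2.
So there are 5! / (2!·2!) = 30 distinguishable arrangements.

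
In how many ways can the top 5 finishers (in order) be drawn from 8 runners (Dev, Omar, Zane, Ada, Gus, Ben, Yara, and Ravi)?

There are 8 choices for 1st place, 7 for 2nd, and so on down to 4 for position 5.
That gives 8 × 7 × 6 × 5 × 4 = 6720.

6720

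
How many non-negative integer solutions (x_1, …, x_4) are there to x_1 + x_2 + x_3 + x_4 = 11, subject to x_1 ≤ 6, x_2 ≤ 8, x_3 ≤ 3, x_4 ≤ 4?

126

By stars and bars, unrestricted non-negative solutions to x_1+…+x_4 = 11 number C(11+3,3) = 364.
Subtract solutions that violate a single cap (substitute x_i' = x_i − (cap_i+1)): x_1 ≥ 7 gives C(7,3) = 35; x_2 ≥ 9 gives C(5,3) = 10; x_3 ≥ 4 gives C(10,3) = 120; x_4 ≥ 5 gives C(9,3) = 84. Together 249.
Add back pairs where two caps are both exceeded: 0 + 1 + 0 + 0 + 0 + 10 = 11.
By inclusion–exclusion the count is 364 − 249 + 11 = 126.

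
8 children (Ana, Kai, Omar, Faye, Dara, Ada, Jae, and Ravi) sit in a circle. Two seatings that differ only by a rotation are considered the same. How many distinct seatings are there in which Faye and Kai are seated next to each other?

Glue Faye and Kai into a block (2 internal orders). Seating 7 units around a circle gives (6)! arrangements.
So 2 × (6)! = 2 × 720 = 1440.

1440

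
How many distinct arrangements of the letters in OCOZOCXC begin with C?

420

Fix C in the first position and arrange the remaining 7 letters.
Those 7 letters have C appearing twice and O appearing 3 times, giving (7)!/(3!·2!) = 420.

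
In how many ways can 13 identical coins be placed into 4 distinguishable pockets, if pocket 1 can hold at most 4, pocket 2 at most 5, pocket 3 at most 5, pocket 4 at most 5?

77

Without the upper bounds there are C(16,3) = 560 ways to split 13 among 4 pockets.
Subtract solutions that violate a single cap (substitute x_i' = x_i − (cap_i+1)): x_1 ≥ 5 gives C(11,3) = 165; x_2 ≥ 6 gives C(10,3) = 120; x_3 ≥ 6 gives C(10,3) = 120; x_4 ≥ 6 gives C(10,3) = 120. Together 525.
Add back pairs where two caps are both exceeded: 10 + 10 + 10 + 4 + 4 + 4 = 42.
By inclusion–exclusion the count is 560 − 525 + 42 = 77.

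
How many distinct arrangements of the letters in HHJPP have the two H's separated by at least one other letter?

Total arrangements of HHJPP: 5!/(2!·2!) = 30.
If the two H's are adjacent, glue them into one block, leaving 4 items to arrange: (4)!/(2!) = 12 ways.
Subtracting, 30 − 12 = 18 arrangements keep the H's apart.

18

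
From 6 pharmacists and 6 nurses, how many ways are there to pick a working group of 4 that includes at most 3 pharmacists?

480

Split by how many pharmacists are chosen (0 through 3).
Sum: C(6,0)·C(6,4) + C(6,1)·C(6,3) + C(6,2)·C(6,2) + C(6,3)·C(6,1) = 15 + 120 + 225 + 120 = 480.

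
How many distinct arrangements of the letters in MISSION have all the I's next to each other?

Treat the 2 copies of I as a single block. The multiset to arrange is then {II, M, N, O, S, S}, 6 items in all.
That gives (6)!/(2!) = 360 arrangements.

360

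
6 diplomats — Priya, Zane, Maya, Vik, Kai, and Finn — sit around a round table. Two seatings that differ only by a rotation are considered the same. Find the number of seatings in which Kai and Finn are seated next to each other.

Glue Kai and Finn into a block (2 internal orders). Seating 5 units around a circle gives (4)! arrangements.
So 2 × (4)! = 2 × 24 = 48.

48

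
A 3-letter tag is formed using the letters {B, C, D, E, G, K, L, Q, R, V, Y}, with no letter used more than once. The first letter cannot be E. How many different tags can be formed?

900

The first letter has 11−1 = 10 choices (anything except E).
The remaining 2 letters are filled from the other 10 symbols without repetition: 10 × 9 = 90.
Total: 10 × 90 = 900.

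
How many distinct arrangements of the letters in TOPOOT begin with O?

Fix O in the first position and arrange the remaining 5 letters.
Those 5 letters have O appearing twice and T appearing twice, giving (5)!/(2!·2!) = 30.

30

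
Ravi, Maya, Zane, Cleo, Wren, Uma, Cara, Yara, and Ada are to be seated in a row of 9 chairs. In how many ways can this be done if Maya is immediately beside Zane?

Glue Maya and Zane into one block (2 internal orders), leaving 8 units to arrange in a row.
So the count is 2·(8)! = 80640.

80640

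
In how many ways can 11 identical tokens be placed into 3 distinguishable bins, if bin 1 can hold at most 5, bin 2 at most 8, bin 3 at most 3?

18

By stars and bars, unrestricted non-negative solutions to x_1+…+x_3 = 11 number C(11+2,2) = 78.
Subtract solutions that violate a single cap (substitute x_i' = x_i − (cap_i+1)): x_1 ≥ 6 gives C(7,2) = 21; x_2 ≥ 9 gives C(4,2) = 6; x_3 ≥ 4 gives C(9,2) = 36. Together 63.
Add back pairs where two caps are both exceeded: 0 + 3 + 0 = 3.
By inclusion–exclusion the count is 78 − 63 + 3 = 18.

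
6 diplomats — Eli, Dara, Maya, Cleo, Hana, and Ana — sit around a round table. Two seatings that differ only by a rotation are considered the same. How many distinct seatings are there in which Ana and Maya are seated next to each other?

48

Treat {Ana, Maya} as one unit (2 internal orders) and seat the resulting 5 units around the table: (4)! circular arrangements.
So 2 × (4)! = 2 × 24 = 48.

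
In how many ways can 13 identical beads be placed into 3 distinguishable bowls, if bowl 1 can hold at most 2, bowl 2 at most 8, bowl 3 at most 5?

Without the upper bounds there are C(15,2) = 105 ways to split 13 among 3 bowls.
Subtract solutions that violate a single cap (substitute x_i' = x_i − (cap_i+1)): x_1 ≥ 3 gives C(12,2) = 66; x_2 ≥ 9 gives C(6,2) = 15; x_3 ≥ 6 gives C(9,2) = 36. Together 117.
Add back pairs where two caps are both exceeded: 3 + 15 + 0 = 18.
By inclusion–exclusion the count is 105 − 117 + 18 = 6.

6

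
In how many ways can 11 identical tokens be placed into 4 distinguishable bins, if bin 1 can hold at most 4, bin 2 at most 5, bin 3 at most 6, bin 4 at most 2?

Without the upper bounds there are C(14,3) = 364 ways to split 11 among 4 bins.
Subtract solutions that violate a single cap (substitute x_i' = x_i − (cap_i+1)): x_1 ≥ 5 gives C(9,3) = 84; x_2 ≥ 6 gives C(8,3) = 56; x_3 ≥ 7 gives C(7,3) = 35; x_4 ≥ 3 gives C(11,3) = 165. Together 340.
Add back pairs where two caps are both exceeded: 1 + 0 + 20 + 0 + 10 + 4 = 35.
By inclusion–exclusion the count is 364 − 340 + 35 = 59.

59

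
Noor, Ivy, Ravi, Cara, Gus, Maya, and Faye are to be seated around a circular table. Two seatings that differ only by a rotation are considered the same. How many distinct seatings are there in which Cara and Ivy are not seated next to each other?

All circular seatings of 7 people number (6)! = 720.
Those with Cara next to Ivy: fuse the pair into one unit and seat 6 units around a circle — 2·(5)! = 240.
Subtracting, 720 − 240 = 480.

480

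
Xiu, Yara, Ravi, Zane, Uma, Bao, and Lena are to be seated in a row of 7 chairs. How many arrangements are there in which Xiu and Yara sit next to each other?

1440

Glue Xiu and Yara into one block (2 internal orders), leaving 6 units to arrange in a row.
So the count is 2·(6)! = 1440.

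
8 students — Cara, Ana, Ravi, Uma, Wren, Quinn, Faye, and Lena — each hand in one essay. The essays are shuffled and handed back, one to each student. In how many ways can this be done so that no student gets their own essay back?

14833

Let Aᵢ be the assignments in which student i gets their own essay. We want the size of the complement of A₁∪…∪A_8.
By inclusion–exclusion this is Σ_{j=0}^{8} (−1)^j C(8,j)·(8−j)!.
Computing: 40320 − 40320 + 20160 − 6720 + 1680 − 336 + 56 − 8 + 1 = 14833.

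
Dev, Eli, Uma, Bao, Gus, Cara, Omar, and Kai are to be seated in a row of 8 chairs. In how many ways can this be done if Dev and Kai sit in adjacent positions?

Glue Dev and Kai into one block (2 internal orders), leaving 7 units to arrange in a row.
So the count is 2·(7)! = 10080.

10080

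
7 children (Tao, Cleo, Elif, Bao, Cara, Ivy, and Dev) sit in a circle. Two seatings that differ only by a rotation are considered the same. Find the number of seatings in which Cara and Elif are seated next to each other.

Glue Cara and Elif into a block (2 internal orders). Seating 6 units around a circle gives (5)! arrangements.
So 2 × (5)! = 2 × 120 = 240.

240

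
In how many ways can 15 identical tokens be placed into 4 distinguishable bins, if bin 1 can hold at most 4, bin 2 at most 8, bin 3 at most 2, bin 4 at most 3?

Ignoring the caps, the number of non-negative solutions to x_1+…+x_4 = 15 is C(18,3) = 816.
Subtract solutions that violate a single cap (substitute x_i' = x_i − (cap_i+1)): x_1 ≥ 5 gives C(13,3) = 286; x_2 ≥ 9 gives C(9,3) = 84; x_3 ≥ 3 gives C(15,3) = 455; x_4 ≥ 4 gives C(14,3) = 364. Together 1189.
Add back pairs where two caps are both exceeded: 4 + 120 + 84 + 20 + 10 + 165 = 403.
Subtract triples: 0 + 0 + 20 + 0 = 20.
By inclusion–exclusion the count is 816 − 1189 + 403 − 20 = 10.

10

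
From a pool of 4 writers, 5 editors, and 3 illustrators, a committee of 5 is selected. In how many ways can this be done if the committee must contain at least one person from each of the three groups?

Unrestricted: C(12,5) = 792 ways to pick any 5 of the 12.
Selections missing a whole group: no writers → C(8,5) = 56; no editors → C(7,5) = 21; no illustrators → C(9,5) = 126.
Add back selections omitting two groups (i.e. drawn from a single group): C(4,5) + C(5,5) + C(3,5) = 1.
By inclusion–exclusion: 792 − 203 + 1 = 590.

590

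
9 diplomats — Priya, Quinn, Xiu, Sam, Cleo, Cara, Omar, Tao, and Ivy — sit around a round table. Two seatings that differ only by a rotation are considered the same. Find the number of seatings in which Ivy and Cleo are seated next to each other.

Glue Ivy and Cleo into a block (2 internal orders). Seating 8 units around a circle gives (7)! arrangements.
So 2 × (7)! = 2 × 5040 = 10080.

10080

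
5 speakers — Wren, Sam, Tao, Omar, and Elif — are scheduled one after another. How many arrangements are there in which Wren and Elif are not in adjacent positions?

72

Of the 5! = 120 arrangements, those with Wren and Elif adjacent number 2 × 4! = 48 (treat the pair as a block with 2 internal orders).
Complementary counting: 120 − 48 = 72.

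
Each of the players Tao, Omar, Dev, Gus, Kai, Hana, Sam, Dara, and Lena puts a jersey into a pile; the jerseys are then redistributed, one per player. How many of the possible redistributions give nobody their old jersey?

This is the derangement count D_9: permutations of 9 items with no fixed point.
By inclusion–exclusion this is Σ_{j=0}^{9} (−1)^j C(9,j)·(9−j)!.
Computing: 362880 − 362880 + 181440 − 60480 + 15120 − 3024 + 504 − 72 + 9 − 1 = 133496.

133496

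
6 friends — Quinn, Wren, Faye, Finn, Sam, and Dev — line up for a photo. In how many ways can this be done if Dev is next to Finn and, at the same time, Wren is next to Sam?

96

Treat {Dev,Finn} as one block (2 orders) and {Wren,Sam} as another (2 orders).
That leaves 4 units to arrange: 2 × 2 × 4! = 4 × 24 = 96.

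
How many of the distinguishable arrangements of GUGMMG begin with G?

With the first slot taken by G, it remains to arrange the other 5 letters (UGMMG).
Those 5 letters have G appearing twice and M appearing twice, giving (5)!/(2!·2!) = 30.

30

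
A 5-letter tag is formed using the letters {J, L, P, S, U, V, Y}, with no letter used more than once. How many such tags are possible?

2520

This is a permutation of 5 out of 7: P(7,5) = 7!/2!.
That product is 7 × 6 × 5 × 4 × 3 = 2520.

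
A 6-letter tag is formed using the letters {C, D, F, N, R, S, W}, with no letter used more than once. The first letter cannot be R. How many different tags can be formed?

4320

The first letter has 7−1 = 6 choices (anything except R).
The remaining 5 letters are filled from the other 6 symbols without repetition: 6 × 5 × 4 × 3 × 2 = 720.
Total: 6 × 720 = 4320.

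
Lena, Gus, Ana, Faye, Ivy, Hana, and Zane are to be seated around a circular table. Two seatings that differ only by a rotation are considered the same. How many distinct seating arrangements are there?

720

Fix one person's seat to break rotational symmetry; the remaining 6 people can be arranged in (6)! = 720 ways.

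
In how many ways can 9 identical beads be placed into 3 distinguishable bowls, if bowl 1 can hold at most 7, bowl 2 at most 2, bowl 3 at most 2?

Ignoring the caps, the number of non-negative solutions to x_1+…+x_3 = 9 is C(11,2) = 55.
Subtract solutions that violate a single cap (substitute x_i' = x_i − (cap_i+1)): x_1 ≥ 8 gives C(3,2) = 3; x_2 ≥ 3 gives C(8,2) = 28; x_3 ≥ 3 gives C(8,2) = 28. Together 59.
Add back pairs where two caps are both exceeded: 0 + 0 + 10 = 10.
By inclusion–exclusion the count is 55 − 59 + 10 = 6.

6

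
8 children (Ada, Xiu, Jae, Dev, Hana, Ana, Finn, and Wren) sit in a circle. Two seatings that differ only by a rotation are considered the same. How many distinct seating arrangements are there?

5040

Fix one person's seat to break rotational symmetry; the remaining 7 people can be arranged in (7)! = 5040 ways.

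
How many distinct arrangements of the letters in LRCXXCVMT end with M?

With the last slot taken by M, it remains to arrange the other 8 letters (LRCXXCVT).
Those 8 letters have C appearing twice and X appearing twice, giving (8)!/(2!·2!) = 10080.

10080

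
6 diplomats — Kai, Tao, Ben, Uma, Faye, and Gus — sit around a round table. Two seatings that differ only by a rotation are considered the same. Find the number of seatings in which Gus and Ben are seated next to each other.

48

Treat {Gus, Ben} as one unit (2 internal orders) and seat the resulting 5 units around the table: (4)! circular arrangements.
So 2 × (4)! = 2 × 24 = 48.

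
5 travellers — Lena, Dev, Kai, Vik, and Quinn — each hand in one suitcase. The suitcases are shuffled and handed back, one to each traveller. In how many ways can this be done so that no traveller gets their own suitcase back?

44

This is the derangement count D_5: permutations of 5 items with no fixed point.
By inclusion–exclusion this is Σ_{j=0}^{5} (−1)^j C(5,j)·(5−j)!.
Computing: 120 − 120 + 60 − 20 + 5 − 1 = 44.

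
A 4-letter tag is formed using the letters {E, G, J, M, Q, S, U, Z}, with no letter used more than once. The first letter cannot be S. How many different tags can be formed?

The first letter has 8−1 = 7 choices (anything except S).
The remaining 3 letters are filled from the other 7 symbols without repetition: 7 × 6 × 5 = 210.
Total: 7 × 210 = 1470.

1470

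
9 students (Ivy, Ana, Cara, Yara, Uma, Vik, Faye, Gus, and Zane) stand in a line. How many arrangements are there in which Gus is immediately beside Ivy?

80640

Treat {Gus, Ivy} as a single unit. There are 8 units to order, and the pair itself can be ordered 2 ways.
That gives 2 × 8! = 2 × 40320 = 80640.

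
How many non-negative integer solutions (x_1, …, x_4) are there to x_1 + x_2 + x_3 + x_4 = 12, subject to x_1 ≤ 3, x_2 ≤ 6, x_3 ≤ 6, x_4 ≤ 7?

By stars and bars, unrestricted non-negative solutions to x_1+…+x_4 = 12 number C(12+3,3) = 455.
Subtract solutions that violate a single cap (substitute x_i' = x_i − (cap_i+1)): x_1 ≥ 4 gives C(11,3) = 165; x_2 ≥ 7 gives C(8,3) = 56; x_3 ≥ 7 gives C(8,3) = 56; x_4 ≥ 8 gives C(7,3) = 35. Together 312.
Add back pairs where two caps are both exceeded: 4 + 4 + 1 + 0 + 0 + 0 = 9.
By inclusion–exclusion the count is 455 − 312 + 9 = 152.

152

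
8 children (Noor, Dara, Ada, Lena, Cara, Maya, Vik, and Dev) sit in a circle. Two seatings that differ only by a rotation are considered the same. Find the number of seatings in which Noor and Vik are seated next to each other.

Glue Noor and Vik into a block (2 internal orders). Seating 7 units around a circle gives (6)! arrangements.
So 2 × (6)! = 2 × 720 = 1440.

1440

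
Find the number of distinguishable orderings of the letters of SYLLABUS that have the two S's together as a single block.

Treat the 2 copies of S as a single block. The multiset to arrange is then {SS, A, B, L, L, U, Y}, 7 items in all.
That gives (7)!/(2!) = 2520 arrangements.

2520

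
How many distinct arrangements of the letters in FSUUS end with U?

With the last slot taken by U, it remains to arrange the other 4 letters (FSUS).
Those 4 letters have S appearing twice, giving (4)!/(2!) = 12.

12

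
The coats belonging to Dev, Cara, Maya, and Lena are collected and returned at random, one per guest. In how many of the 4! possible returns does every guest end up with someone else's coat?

9

Count assignments avoiding every fixed point. For any j of the 4 guests fixed to their own coat, the other 4−j can be arranged in (4−j)! ways.
By inclusion–exclusion this is Σ_{j=0}^{4} (−1)^j C(4,j)·(4−j)!.
Computing: 24 − 24 + 12 − 4 + 1 = 9.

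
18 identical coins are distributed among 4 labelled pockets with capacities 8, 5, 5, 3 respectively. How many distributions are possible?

20

Ignoring the caps, the number of non-negative solutions to x_1+…+x_4 = 18 is C(21,3) = 1330.
Subtract solutions that violate a single cap (substitute x_i' = x_i − (cap_i+1)): x_1 ≥ 9 gives C(12,3) = 220; x_2 ≥ 6 gives C(15,3) = 455; x_3 ≥ 6 gives C(15,3) = 455; x_4 ≥ 4 gives C(17,3) = 680. Together 1810.
Add back pairs where two caps are both exceeded: 20 + 20 + 56 + 84 + 165 + 165 = 510.
Subtract triples: 0 + 0 + 0 + 10 = 10.
By inclusion–exclusion the count is 1330 − 1810 + 510 − 10 = 20.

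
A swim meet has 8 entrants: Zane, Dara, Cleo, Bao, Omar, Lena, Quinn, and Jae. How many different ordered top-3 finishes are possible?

This is an ordered selection of 3 from 8: P(8,3).
That gives 8 × 7 × 6 = 336.

336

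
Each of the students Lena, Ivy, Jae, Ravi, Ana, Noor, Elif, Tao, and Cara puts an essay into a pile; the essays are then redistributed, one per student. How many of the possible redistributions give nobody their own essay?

Count assignments avoiding every fixed point. For any j of the 9 students fixed to their own essay, the other 9−j can be arranged in (9−j)! ways.
By inclusion–exclusion this is Σ_{j=0}^{9} (−1)^j C(9,j)·(9−j)!.
Computing: 362880 − 362880 + 181440 − 60480 + 15120 − 3024 + 504 − 72 + 9 − 1 = 133496.

133496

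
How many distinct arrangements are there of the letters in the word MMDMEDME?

420

The 8 letters of MMDMEDME have repeats: D appearing twice, E appearing twice, and M appearing 4 times.
So there are 8! / (4!·2!·2!) = 420 distinguishable arrangements.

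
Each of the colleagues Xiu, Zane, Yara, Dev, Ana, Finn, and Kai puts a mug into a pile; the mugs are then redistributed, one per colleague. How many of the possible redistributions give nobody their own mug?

Count assignments avoiding every fixed point. For any j of the 7 colleagues fixed to their own mug, the other 7−j can be arranged in (7−j)! ways.
By inclusion–exclusion this is Σ_{j=0}^{7} (−1)^j C(7,j)·(7−j)!.
Computing: 5040 − 5040 + 2520 − 840 + 210 − 42 + 7 − 1 = 1854.

1854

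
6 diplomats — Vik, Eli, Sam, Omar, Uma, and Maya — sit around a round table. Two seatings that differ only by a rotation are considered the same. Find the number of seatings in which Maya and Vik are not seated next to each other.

72

All circular seatings of 6 people number (5)! = 120.
Seatings with Maya beside Vik: treat them as a block with 2 internal orders, giving 2 × (4)! = 48.
Subtracting, 120 − 48 = 72.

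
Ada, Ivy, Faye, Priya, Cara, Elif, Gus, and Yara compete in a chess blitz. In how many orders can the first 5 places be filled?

This is an ordered selection of 5 from 8: P(8,5).
That gives 8 × 7 × 6 × 5 × 4 = 6720.

6720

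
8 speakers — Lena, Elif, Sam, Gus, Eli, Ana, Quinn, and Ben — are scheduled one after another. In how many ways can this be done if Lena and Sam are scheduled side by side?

10080

Place the 6 others and the Lena-Sam pair as 7 objects in a line; the pair has 2 internal arrangements.
So the count is 2·(7)! = 10080.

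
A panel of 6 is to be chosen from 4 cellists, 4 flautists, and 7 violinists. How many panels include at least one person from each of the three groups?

4060

Unrestricted: C(15,6) = 5005 ways to pick any 6 of the 15.
Subtract selections that omit an entire group: no cellists → C(11,6) = 462; no flautists → C(11,6) = 462; no violinists → C(8,6) = 28.
Add back selections omitting two groups (i.e. drawn from a single group): C(4,6) + C(4,6) + C(7,6) = 7.
By inclusion–exclusion: 5005 − 952 + 7 = 4060.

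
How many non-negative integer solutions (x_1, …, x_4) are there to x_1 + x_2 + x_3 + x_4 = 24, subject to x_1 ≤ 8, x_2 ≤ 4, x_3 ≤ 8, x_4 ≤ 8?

Without the upper bounds there are C(27,3) = 2925 ways to split 24 among 4 variables.
Subtract solutions that violate a single cap (substitute x_i' = x_i − (cap_i+1)): x_1 ≥ 9 gives C(18,3) = 816; x_2 ≥ 5 gives C(22,3) = 1540; x_3 ≥ 9 gives C(18,3) = 816; x_4 ≥ 9 gives C(18,3) = 816. Together 3988.
Add back pairs where two caps are both exceeded: 286 + 84 + 84 + 286 + 286 + 84 = 1110.
Subtract triples: 4 + 4 + 0 + 4 = 12.
By inclusion–exclusion the count is 2925 − 3988 + 1110 − 12 = 35.

35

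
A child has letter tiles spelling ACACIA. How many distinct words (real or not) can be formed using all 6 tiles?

Letter multiplicities in ACACIA: A×3, C×2, I×1.
The number of distinct arrangements is 6!/(3!·2!) = 720/12 = 60.

60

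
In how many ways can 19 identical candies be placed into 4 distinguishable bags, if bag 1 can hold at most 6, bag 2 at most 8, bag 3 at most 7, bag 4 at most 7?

201

Without the upper bounds there are C(22,3) = 1540 ways to split 19 among 4 bags.
Subtract solutions that violate a single cap (substitute x_i' = x_i − (cap_i+1)): x_1 ≥ 7 gives C(15,3) = 455; x_2 ≥ 9 gives C(13,3) = 286; x_3 ≥ 8 gives C(14,3) = 364; x_4 ≥ 8 gives C(14,3) = 364. Together 1469.
Add back pairs where two caps are both exceeded: 20 + 35 + 35 + 10 + 10 + 20 = 130.
By inclusion–exclusion the count is 1540 − 1469 + 130 = 201.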